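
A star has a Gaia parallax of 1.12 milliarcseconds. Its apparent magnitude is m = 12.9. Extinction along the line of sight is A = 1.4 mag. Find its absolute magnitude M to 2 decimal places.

p = 1.12 mas = 1.12×10^-3″ → d = 1/p = 892.9 pc
5 log₁₀(d/10 pc) = 5 log₁₀(892.9) − 5 = 9.754
M = m − 5 log₁₀(d/10) − A = 12.9 − 9.754 − 1.4 = 1.746

M ≈ 1.75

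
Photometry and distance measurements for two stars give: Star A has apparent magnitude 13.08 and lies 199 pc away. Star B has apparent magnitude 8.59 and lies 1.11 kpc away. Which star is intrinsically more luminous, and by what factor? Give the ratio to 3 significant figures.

Star B is more luminous, by a factor of 1950.

Star A: M = m − 5 log₁₀ d + 5 = 13.08 − 5·2.2989 + 5 = 6.586
Star B: d = 1.11 kpc = 1110 pc
Star B: M = m − 5 log₁₀ d + 5 = 8.59 − 5·3.0453 + 5 = -1.637
ΔM = M_A − M_B = 6.586 − (-1.637) = 8.222; smaller M is more luminous → Star B.
L ratio = 10^(0.4 |ΔM|) = 10^3.289 = 1945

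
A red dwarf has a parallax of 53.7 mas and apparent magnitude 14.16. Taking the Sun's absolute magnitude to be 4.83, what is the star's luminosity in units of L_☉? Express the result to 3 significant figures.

L/L_☉ ≈ 6.43×10^-4

d = 1/p = 1000/53.7 mas = 18.62 pc
M = m − 5 log₁₀ d + 5 = 14.16 − 5·1.2700 + 5 = 12.810
M − M_☉ = 12.810 − 4.83 = 7.980
L/L_☉ = 10^(−0.4 × 7.980) = 6.428×10^-4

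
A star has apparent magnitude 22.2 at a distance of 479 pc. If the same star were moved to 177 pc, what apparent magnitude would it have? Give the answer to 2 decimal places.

m ≈ 20.04

Flux ∝ 1/d², so Δm = 5 log₁₀(d₂/d₁) = 5 log₁₀(177/479) = -2.162
m₂ = m₁ + Δm = 22.2 + (-2.162) = 20.038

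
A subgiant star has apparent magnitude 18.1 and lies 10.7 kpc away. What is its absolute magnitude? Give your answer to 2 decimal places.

M ≈ 2.95

d = 10.7 kpc = 10700 pc
5 log₁₀(d/10 pc) = 5 log₁₀(10700) − 5 = 15.147
M = m − 5 log₁₀(d/10) = 18.1 − 15.147 = 2.953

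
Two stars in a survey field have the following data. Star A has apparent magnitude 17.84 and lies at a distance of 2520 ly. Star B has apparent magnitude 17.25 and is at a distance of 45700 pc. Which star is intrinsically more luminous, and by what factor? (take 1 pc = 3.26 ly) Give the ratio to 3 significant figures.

Star B is more luminous, by a factor of 6020.

Star A: d = 2520 ly / 3.26 = 773.0 pc
Star A: M = m − 5 log₁₀ d + 5 = 17.84 − 5·2.8882 + 5 = 8.399
Star B: M = m − 5 log₁₀ d + 5 = 17.25 − 5·4.6599 + 5 = -1.050
ΔM = M_A − M_B = 8.399 − (-1.050) = 9.449; smaller M is more luminous → Star B.
L ratio = 10^(0.4 |ΔM|) = 10^3.779 = 6018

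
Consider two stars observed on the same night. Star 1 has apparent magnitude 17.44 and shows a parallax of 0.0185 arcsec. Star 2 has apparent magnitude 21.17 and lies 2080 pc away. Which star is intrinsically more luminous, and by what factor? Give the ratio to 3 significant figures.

Star 2 is more luminous, by a factor of 47.7.

Star 1: d = 1/p = 1/0.0185″ = 54.05 pc
Star 1: M = m − 5 log₁₀ d + 5 = 17.44 − 5·1.7328 + 5 = 13.776
Star 2: M = m − 5 log₁₀ d + 5 = 21.17 − 5·3.3181 + 5 = 9.580
ΔM = M_1 − M_2 = 13.776 − (9.580) = 4.196; smaller M is more luminous → Star 2.
L ratio = 10^(0.4 |ΔM|) = 10^1.678 = 47.69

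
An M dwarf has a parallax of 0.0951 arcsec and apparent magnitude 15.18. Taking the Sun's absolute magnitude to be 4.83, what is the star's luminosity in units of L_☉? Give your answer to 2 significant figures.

L/L_☉ ≈ 8.0×10^-5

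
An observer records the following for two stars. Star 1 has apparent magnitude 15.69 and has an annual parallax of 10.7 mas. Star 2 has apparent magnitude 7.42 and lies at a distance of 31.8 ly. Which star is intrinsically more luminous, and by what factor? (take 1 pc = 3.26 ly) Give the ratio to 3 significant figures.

Star 1: p = 10.7 mas = 0.0107″ → d = 1/p = 93.46 pc
Star 1: M = m − 5 log₁₀ d + 5 = 15.69 − 5·1.9706 + 5 = 10.837
Star 2: d = 31.8 ly / 3.26 = 9.755 pc
Star 2: M = m − 5 log₁₀ d + 5 = 7.42 − 5·0.9892 + 5 = 7.474
ΔM = M_1 − M_2 = 10.837 − (7.474) = 3.363; smaller M is more luminous → Star 2.
L ratio = 10^(0.4 |ΔM|) = 10^1.345 = 22.14

Star 2 is more luminous, by a factor of 22.1.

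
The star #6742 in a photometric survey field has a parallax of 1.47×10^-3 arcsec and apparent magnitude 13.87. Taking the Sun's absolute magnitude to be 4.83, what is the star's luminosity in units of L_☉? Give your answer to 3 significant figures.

d = 1/p = 1/1.47×10^-3″ = 680.3 pc
M = m − 5 log₁₀ d + 5 = 13.87 − 5·2.8327 + 5 = 4.707
M − M_☉ = 4.707 − 4.83 = -0.123
L/L_☉ = 10^(−0.4 × -0.123) = 1.120

L/L_☉ ≈ 1.12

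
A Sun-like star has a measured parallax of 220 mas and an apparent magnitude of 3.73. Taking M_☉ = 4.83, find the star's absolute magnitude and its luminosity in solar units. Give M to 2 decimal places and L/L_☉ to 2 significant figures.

d = 1/p = 1000/220 mas = 4.545 pc
M = m − 5 log₁₀ d + 5 = 3.73 − 5·0.6576 + 5 = 5.442
M − M_☉ = 5.442 − 4.83 = 0.612
L/L_☉ = 10^(−0.4 × 0.612) = 0.5691

M ≈ 5.44; L/L_☉ ≈ 0.57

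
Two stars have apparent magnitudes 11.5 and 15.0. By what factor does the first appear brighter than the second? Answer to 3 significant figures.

25.1

Magnitude difference = -3.5
Flux ratio = 10^(−0.4 Δm) = 10^(−0.4 × -3.5) = 10^1.400 = 25.12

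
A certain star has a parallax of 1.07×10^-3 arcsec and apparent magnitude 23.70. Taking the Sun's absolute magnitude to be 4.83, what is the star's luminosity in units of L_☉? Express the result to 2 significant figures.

L/L_☉ ≈ 2.5×10^-4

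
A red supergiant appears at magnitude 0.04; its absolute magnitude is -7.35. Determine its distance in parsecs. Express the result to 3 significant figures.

μ = m − M = 7.390
m − M = 5 log₁₀ d − 5
log₁₀ d = (m − M)/5 + 1 = 2.4780
d = 10^2.4780 = 300.6 pc

d ≈ 301 pc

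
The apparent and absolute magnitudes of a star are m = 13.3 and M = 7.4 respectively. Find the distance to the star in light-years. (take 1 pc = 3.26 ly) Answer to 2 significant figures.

d ≈ 490 ly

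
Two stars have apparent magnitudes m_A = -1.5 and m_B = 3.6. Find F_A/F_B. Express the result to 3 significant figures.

F_A/F_B ≈ 110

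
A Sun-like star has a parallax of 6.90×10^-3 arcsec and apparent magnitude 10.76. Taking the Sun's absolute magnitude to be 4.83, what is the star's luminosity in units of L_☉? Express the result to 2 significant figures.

d = 1/p = 1/6.90×10^-3″ = 144.9 pc
M = m − 5 log₁₀ d + 5 = 10.76 − 5·2.1612 + 5 = 4.954
M − M_☉ = 4.954 − 4.83 = 0.124
L/L_☉ = 10^(−0.4 × 0.124) = 0.8919

L/L_☉ ≈ 0.89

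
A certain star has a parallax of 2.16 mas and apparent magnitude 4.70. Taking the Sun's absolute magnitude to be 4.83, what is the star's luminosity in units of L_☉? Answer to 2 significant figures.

d = 1/p = 1000/2.16 mas = 463.0 pc
M = m − 5 log₁₀ d + 5 = 4.70 − 5·2.6655 + 5 = -3.628
M − M_☉ = -3.628 − 4.83 = -8.458
L/L_☉ = 10^(−0.4 × -8.458) = 2416

L/L_☉ ≈ 2400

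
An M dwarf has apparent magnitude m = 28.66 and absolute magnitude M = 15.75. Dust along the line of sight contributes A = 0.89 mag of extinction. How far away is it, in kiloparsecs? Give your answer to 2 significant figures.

d ≈ 2.5 kpc

m − M = 5 log₁₀(d/10 pc) + A  ⇒  28.66 − (15.75) − 0.89 = 5 log₁₀(d/10)
12.020 = 5 log₁₀(d/10)
log₁₀ d = (m − M − A)/5 + 1 = 3.4040
d = 10^3.4040 = 2535 pc
= 2.535 kpc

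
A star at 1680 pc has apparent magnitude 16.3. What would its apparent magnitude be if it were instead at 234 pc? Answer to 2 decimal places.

m ≈ 12.02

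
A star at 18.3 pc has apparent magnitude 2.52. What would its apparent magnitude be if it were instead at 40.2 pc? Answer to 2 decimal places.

m ≈ 4.23

Flux ∝ 1/d², so Δm = 5 log₁₀(d₂/d₁) = 5 log₁₀(40.2/18.3) = 1.709
m₂ = m₁ + Δm = 2.52 + (1.709) = 4.229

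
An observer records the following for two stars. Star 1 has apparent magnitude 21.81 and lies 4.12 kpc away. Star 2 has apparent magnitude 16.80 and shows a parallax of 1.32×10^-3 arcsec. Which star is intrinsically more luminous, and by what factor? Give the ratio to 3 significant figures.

Star 2 is more luminous, by a factor of 3.41.

Star 1: d = 4.12 kpc = 4120 pc
Star 1: M = m − 5 log₁₀ d + 5 = 21.81 − 5·3.6149 + 5 = 8.736
Star 2: d = 1/p = 1/1.32×10^-3″ = 757.6 pc
Star 2: M = m − 5 log₁₀ d + 5 = 16.80 − 5·2.8794 + 5 = 7.403
ΔM = M_1 − M_2 = 8.736 − (7.403) = 1.333; smaller M is more luminous → Star 2.
L ratio = 10^(0.4 |ΔM|) = 10^0.533 = 3.412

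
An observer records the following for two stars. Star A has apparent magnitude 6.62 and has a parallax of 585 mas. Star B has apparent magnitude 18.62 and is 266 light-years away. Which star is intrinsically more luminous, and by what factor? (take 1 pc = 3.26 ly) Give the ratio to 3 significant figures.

Star A: p = 585 mas = 0.585″ → d = 1/p = 1.709 pc
Star A: M = m − 5 log₁₀ d + 5 = 6.62 − 5·0.2328 + 5 = 10.456
Star B: d = 266 ly / 3.26 = 81.60 pc
Star B: M = m − 5 log₁₀ d + 5 = 18.62 − 5·1.9117 + 5 = 14.062
ΔM = M_A − M_B = 10.456 − (14.062) = -3.606; smaller M is more luminous → Star A.
L ratio = 10^(0.4 |ΔM|) = 10^1.442 = 27.69

Star A is more luminous, by a factor of 27.7.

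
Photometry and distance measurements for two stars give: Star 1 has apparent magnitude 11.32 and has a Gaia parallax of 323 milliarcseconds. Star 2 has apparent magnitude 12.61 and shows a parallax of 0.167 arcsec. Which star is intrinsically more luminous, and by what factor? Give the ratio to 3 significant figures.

Star 2 is more luminous, by a factor of 1.14.

Star 1: p = 323 mas = 0.323″ → d = 1/p = 3.096 pc
Star 1: M = m − 5 log₁₀ d + 5 = 11.32 − 5·0.4908 + 5 = 13.866
Star 2: d = 1/p = 1/0.167″ = 5.988 pc
Star 2: M = m − 5 log₁₀ d + 5 = 12.61 − 5·0.7773 + 5 = 13.724
ΔM = M_1 − M_2 = 13.866 − (13.724) = 0.142; smaller M is more luminous → Star 2.
L ratio = 10^(0.4 |ΔM|) = 10^0.057 = 1.140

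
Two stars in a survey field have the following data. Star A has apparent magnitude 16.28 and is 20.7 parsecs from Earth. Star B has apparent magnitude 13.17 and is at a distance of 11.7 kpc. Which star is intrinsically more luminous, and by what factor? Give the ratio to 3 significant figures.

Star A: M = m − 5 log₁₀ d + 5 = 16.28 − 5·1.3160 + 5 = 14.700
Star B: d = 11.7 kpc = 11700 pc
Star B: M = m − 5 log₁₀ d + 5 = 13.17 − 5·4.0682 + 5 = -2.171
ΔM = M_A − M_B = 14.700 − (-2.171) = 16.871; smaller M is more luminous → Star B.
L ratio = 10^(0.4 |ΔM|) = 10^6.748 = 5.603×10^6

Star B is more luminous, by a factor of 5.60×10^6.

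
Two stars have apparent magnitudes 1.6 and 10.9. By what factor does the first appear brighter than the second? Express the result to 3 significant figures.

5250

Magnitude difference = -9.3
Flux ratio = 10^(−0.4 Δm) = 10^(−0.4 × -9.3) = 10^3.720 = 5248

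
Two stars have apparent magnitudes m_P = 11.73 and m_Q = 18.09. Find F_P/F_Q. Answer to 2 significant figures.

F_P/F_Q ≈ 350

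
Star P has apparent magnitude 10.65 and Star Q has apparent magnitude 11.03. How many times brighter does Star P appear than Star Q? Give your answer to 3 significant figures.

1.42

Magnitude difference = -0.38
Flux ratio = 10^(−0.4 Δm) = 10^(−0.4 × -0.38) = 10^0.152 = 1.419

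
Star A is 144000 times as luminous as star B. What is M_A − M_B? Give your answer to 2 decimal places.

M_A − M_B ≈ -12.90

Pogson: ΔM = −2.5 log₁₀(ratio) = −2.5 log₁₀(144000) = −2.5 × 5.1584 = -12.896
Star A is brighter, so it has the smaller magnitude: the difference is negative.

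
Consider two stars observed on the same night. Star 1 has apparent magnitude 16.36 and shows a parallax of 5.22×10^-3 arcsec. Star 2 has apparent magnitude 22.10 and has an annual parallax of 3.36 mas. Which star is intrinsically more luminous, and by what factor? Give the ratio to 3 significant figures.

Star 1 is more luminous, by a factor of 81.9.

Star 1: d = 1/p = 1/5.22×10^-3″ = 191.6 pc
Star 1: M = m − 5 log₁₀ d + 5 = 16.36 − 5·2.2823 + 5 = 9.948
Star 2: p = 3.36 mas = 3.36×10^-3″ → d = 1/p = 297.6 pc
Star 2: M = m − 5 log₁₀ d + 5 = 22.10 − 5·2.4737 + 5 = 14.732
ΔM = M_1 − M_2 = 9.948 − (14.732) = -4.783; smaller M is more luminous → Star 1.
L ratio = 10^(0.4 |ΔM|) = 10^1.913 = 81.91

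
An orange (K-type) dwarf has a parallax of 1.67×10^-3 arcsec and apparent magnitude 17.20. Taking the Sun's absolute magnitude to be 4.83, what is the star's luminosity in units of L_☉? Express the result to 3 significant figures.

L/L_☉ ≈ 0.0404

d = 1/p = 1/1.67×10^-3″ = 598.8 pc
M = m − 5 log₁₀ d + 5 = 17.20 − 5·2.7773 + 5 = 8.314
M − M_☉ = 8.314 − 4.83 = 3.484
L/L_☉ = 10^(−0.4 × 3.484) = 0.04042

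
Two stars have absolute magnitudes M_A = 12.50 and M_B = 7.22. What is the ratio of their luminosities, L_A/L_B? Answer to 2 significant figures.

L_A/L_B ≈ 7.7×10^-3

ΔM = M_A − M_B = 5.28
L_A/L_B = 10^(−0.4 ΔM) = 10^-2.112 = 7.727×10^-3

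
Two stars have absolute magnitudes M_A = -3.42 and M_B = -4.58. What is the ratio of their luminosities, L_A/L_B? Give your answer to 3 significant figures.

ΔM = M_A − M_B = 1.16
L_A/L_B = 10^(−0.4 ΔM) = 10^-0.464 = 0.3436

L_A/L_B ≈ 0.344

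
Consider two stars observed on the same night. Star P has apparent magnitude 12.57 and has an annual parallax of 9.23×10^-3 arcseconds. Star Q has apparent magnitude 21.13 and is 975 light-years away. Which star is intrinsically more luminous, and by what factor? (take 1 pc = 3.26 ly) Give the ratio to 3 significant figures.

Star P is more luminous, by a factor of 348.

Star P: d = 1/p = 1/9.23×10^-3″ = 108.3 pc
Star P: M = m − 5 log₁₀ d + 5 = 12.57 − 5·2.0348 + 5 = 7.396
Star Q: d = 975 ly / 3.26 = 299.1 pc
Star Q: M = m − 5 log₁₀ d + 5 = 21.13 − 5·2.4758 + 5 = 13.751
ΔM = M_P − M_Q = 7.396 − (13.751) = -6.355; smaller M is more luminous → Star P.
L ratio = 10^(0.4 |ΔM|) = 10^2.542 = 348.4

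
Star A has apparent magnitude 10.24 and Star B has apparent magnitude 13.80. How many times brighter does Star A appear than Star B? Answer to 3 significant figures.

26.5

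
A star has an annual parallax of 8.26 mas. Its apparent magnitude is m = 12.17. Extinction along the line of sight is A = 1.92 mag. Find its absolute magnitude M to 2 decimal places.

p = 8.26 mas = 8.26×10^-3″ → d = 1/p = 121.1 pc
5 log₁₀(d/10 pc) = 5 log₁₀(121.1) − 5 = 5.415
M = m − 5 log₁₀(d/10) − A = 12.17 − 5.415 − 1.92 = 4.835

M ≈ 4.83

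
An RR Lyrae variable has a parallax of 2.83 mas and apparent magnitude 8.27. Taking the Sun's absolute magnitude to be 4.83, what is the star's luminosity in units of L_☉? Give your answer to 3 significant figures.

L/L_☉ ≈ 52.5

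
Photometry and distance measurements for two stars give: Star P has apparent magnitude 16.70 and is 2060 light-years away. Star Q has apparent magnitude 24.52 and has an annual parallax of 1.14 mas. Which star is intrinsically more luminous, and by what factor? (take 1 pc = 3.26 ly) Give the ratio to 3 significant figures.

Star P: d = 2060 ly / 3.26 = 631.9 pc
Star P: M = m − 5 log₁₀ d + 5 = 16.70 − 5·2.8006 + 5 = 7.697
Star Q: p = 1.14 mas = 1.14×10^-3″ → d = 1/p = 877.2 pc
Star Q: M = m − 5 log₁₀ d + 5 = 24.52 − 5·2.9431 + 5 = 14.805
ΔM = M_P − M_Q = 7.697 − (14.805) = -7.108; smaller M is more luminous → Star P.
L ratio = 10^(0.4 |ΔM|) = 10^2.843 = 696.8

Star P is more luminous, by a factor of 697.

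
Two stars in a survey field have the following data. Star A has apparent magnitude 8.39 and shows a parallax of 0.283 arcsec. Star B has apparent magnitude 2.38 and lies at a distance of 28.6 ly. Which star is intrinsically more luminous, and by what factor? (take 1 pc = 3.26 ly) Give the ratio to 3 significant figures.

Star B is more luminous, by a factor of 1560.

Star A: d = 1/p = 1/0.283″ = 3.534 pc
Star A: M = m − 5 log₁₀ d + 5 = 8.39 − 5·0.5482 + 5 = 10.649
Star B: d = 28.6 ly / 3.26 = 8.773 pc
Star B: M = m − 5 log₁₀ d + 5 = 2.38 − 5·0.9431 + 5 = 2.664
ΔM = M_A − M_B = 10.649 − (2.664) = 7.985; smaller M is more luminous → Star B.
L ratio = 10^(0.4 |ΔM|) = 10^3.194 = 1563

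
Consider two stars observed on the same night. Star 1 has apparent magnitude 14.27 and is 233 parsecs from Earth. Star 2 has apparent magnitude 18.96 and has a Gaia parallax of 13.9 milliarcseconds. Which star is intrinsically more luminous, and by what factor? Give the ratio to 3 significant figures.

Star 1: M = m − 5 log₁₀ d + 5 = 14.27 − 5·2.3674 + 5 = 7.433
Star 2: p = 13.9 mas = 0.0139″ → d = 1/p = 71.94 pc
Star 2: M = m − 5 log₁₀ d + 5 = 18.96 − 5·1.8570 + 5 = 14.675
ΔM = M_1 − M_2 = 7.433 − (14.675) = -7.242; smaller M is more luminous → Star 1.
L ratio = 10^(0.4 |ΔM|) = 10^2.897 = 788.4

Star 1 is more luminous, by a factor of 788.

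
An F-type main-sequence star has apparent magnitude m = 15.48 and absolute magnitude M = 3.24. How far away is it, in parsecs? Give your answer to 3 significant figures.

μ = m − M = 12.240
m − M = 5 log₁₀ d − 5
log₁₀ d = (m − M)/5 + 1 = 3.4480
d = 10^3.4480 = 2805 pc

d ≈ 2810 pc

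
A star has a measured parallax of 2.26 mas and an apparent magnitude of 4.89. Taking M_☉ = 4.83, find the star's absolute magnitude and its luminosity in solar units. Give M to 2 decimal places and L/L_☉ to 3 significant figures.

M ≈ -3.34; L/L_☉ ≈ 1850

d = 1/p = 1000/2.26 mas = 442.5 pc
M = m − 5 log₁₀ d + 5 = 4.89 − 5·2.6459 + 5 = -3.339
M − M_☉ = -3.339 − 4.83 = -8.169
L/L_☉ = 10^(−0.4 × -8.169) = 1853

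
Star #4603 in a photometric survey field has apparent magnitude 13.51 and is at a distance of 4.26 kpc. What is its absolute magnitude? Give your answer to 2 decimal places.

d = 4.26 kpc = 4260 pc
5 log₁₀(d/10 pc) = 5 log₁₀(4260) − 5 = 13.147
M = m − 5 log₁₀(d/10) = 13.51 − 13.147 = 0.363

M ≈ 0.36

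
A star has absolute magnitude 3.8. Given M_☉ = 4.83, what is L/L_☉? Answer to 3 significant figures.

M − M_☉ = 3.8 − 4.83 = -1.030
L/L_☉ = 10^(−0.4 (M − M_☉)) = 10^0.412 = 2.582

L/L_☉ ≈ 2.58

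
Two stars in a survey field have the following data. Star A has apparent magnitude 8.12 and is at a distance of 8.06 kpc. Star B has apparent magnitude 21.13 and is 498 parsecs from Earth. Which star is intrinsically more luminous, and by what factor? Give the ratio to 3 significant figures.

Star A: d = 8.06 kpc = 8060 pc
Star A: M = m − 5 log₁₀ d + 5 = 8.12 − 5·3.9063 + 5 = -6.412
Star B: M = m − 5 log₁₀ d + 5 = 21.13 − 5·2.6972 + 5 = 12.644
ΔM = M_A − M_B = -6.412 − (12.644) = -19.056; smaller M is more luminous → Star A.
L ratio = 10^(0.4 |ΔM|) = 10^7.622 = 4.190×10^7

Star A is more luminous, by a factor of 4.19×10^7.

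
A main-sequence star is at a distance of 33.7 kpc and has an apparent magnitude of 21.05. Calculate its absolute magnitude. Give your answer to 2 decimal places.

d = 33.7 kpc = 33700 pc
5 log₁₀(d/10 pc) = 5 log₁₀(33700) − 5 = 17.638
M = m − 5 log₁₀(d/10) = 21.05 − 17.638 = 3.412

M ≈ 3.41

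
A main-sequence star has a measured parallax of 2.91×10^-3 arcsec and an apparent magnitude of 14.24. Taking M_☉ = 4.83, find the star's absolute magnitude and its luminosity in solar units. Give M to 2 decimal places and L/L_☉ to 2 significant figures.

d = 1/p = 1/2.91×10^-3″ = 343.6 pc
M = m − 5 log₁₀ d + 5 = 14.24 − 5·2.5361 + 5 = 6.559
M − M_☉ = 6.559 − 4.83 = 1.729
L/L_☉ = 10^(−0.4 × 1.729) = 0.2033

M ≈ 6.56; L/L_☉ ≈ 0.20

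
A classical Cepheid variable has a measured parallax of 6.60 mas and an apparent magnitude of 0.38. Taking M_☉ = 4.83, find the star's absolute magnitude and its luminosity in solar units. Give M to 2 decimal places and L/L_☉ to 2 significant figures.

M ≈ -5.52; L/L_☉ ≈ 14000

d = 1/p = 1000/6.60 mas = 151.5 pc
M = m − 5 log₁₀ d + 5 = 0.38 − 5·2.1805 + 5 = -5.522
M − M_☉ = -5.522 − 4.83 = -10.352
L/L_☉ = 10^(−0.4 × -10.352) = 13830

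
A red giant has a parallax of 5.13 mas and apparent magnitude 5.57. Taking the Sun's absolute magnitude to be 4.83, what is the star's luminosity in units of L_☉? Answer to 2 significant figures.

L/L_☉ ≈ 190

d = 1/p = 1000/5.13 mas = 194.9 pc
M = m − 5 log₁₀ d + 5 = 5.57 − 5·2.2899 + 5 = -0.879
M − M_☉ = -0.879 − 4.83 = -5.709
L/L_☉ = 10^(−0.4 × -5.709) = 192.2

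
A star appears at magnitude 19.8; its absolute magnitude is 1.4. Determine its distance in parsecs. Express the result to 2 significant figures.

d ≈ 48000 pc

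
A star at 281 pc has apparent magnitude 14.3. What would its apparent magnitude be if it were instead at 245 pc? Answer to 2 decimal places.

m ≈ 14.00

Flux ∝ 1/d², so Δm = 5 log₁₀(d₂/d₁) = 5 log₁₀(245/281) = -0.298
m₂ = m₁ + Δm = 14.3 + (-0.298) = 14.002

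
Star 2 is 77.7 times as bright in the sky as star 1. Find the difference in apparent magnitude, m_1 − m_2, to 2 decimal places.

m_1 − m_2 ≈ 4.73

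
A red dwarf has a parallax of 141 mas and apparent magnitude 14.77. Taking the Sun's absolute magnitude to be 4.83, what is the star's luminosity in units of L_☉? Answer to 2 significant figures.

L/L_☉ ≈ 5.3×10^-5

d = 1/p = 1000/141 mas = 7.092 pc
M = m − 5 log₁₀ d + 5 = 14.77 − 5·0.8508 + 5 = 15.516
M − M_☉ = 15.516 − 4.83 = 10.686
L/L_☉ = 10^(−0.4 × 10.686) = 5.316×10^-5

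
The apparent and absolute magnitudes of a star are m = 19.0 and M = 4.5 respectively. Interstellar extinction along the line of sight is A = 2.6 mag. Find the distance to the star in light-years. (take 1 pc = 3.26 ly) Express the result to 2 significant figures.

d ≈ 7800 ly

m − M = 5 log₁₀(d/10 pc) + A  ⇒  19.0 − (4.5) − 2.6 = 5 log₁₀(d/10)
11.900 = 5 log₁₀(d/10)
log₁₀ d = (m − M − A)/5 + 1 = 3.3800
d = 10^3.3800 = 2399 pc
= 7820 ly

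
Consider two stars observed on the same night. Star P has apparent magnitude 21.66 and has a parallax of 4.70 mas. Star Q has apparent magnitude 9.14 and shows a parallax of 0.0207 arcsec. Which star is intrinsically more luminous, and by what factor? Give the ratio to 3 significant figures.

Star P: p = 4.70 mas = 4.70×10^-3″ → d = 1/p = 212.8 pc
Star P: M = m − 5 log₁₀ d + 5 = 21.66 − 5·2.3279 + 5 = 15.020
Star Q: d = 1/p = 1/0.0207″ = 48.31 pc
Star Q: M = m − 5 log₁₀ d + 5 = 9.14 − 5·1.6840 + 5 = 5.720
ΔM = M_P − M_Q = 15.020 − (5.720) = 9.301; smaller M is more luminous → Star Q.
L ratio = 10^(0.4 |ΔM|) = 10^3.720 = 5251

Star Q is more luminous, by a factor of 5250.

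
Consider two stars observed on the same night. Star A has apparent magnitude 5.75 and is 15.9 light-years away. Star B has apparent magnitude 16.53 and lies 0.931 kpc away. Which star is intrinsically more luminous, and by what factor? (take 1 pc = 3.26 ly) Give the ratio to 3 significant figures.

Star B is more luminous, by a factor of 1.78.

Star A: d = 15.9 ly / 3.26 = 4.877 pc
Star A: M = m − 5 log₁₀ d + 5 = 5.75 − 5·0.6882 + 5 = 7.309
Star B: d = 0.931 kpc = 931.0 pc
Star B: M = m − 5 log₁₀ d + 5 = 16.53 − 5·2.9689 + 5 = 6.685
ΔM = M_A − M_B = 7.309 − (6.685) = 0.624; smaller M is more luminous → Star B.
L ratio = 10^(0.4 |ΔM|) = 10^0.250 = 1.776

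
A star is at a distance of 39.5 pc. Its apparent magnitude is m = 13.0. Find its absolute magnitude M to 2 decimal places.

M ≈ 10.02

5 log₁₀(d/10 pc) = 5 log₁₀(39.50) − 5 = 2.983
M = m − 5 log₁₀(d/10) = 13.0 − 2.983 = 10.017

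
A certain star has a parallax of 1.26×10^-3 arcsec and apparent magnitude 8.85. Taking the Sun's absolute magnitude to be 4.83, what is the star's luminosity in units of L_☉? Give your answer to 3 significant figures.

L/L_☉ ≈ 155

d = 1/p = 1/1.26×10^-3″ = 793.7 pc
M = m − 5 log₁₀ d + 5 = 8.85 − 5·2.8996 + 5 = -0.648
M − M_☉ = -0.648 − 4.83 = -5.478
L/L_☉ = 10^(−0.4 × -5.478) = 155.3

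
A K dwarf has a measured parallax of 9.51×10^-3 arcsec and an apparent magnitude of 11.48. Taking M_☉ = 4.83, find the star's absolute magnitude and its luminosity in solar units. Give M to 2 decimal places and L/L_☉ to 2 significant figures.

M ≈ 6.37; L/L_☉ ≈ 0.24

d = 1/p = 1/9.51×10^-3″ = 105.2 pc
M = m − 5 log₁₀ d + 5 = 11.48 − 5·2.0218 + 5 = 6.371
M − M_☉ = 6.371 − 4.83 = 1.541
L/L_☉ = 10^(−0.4 × 1.541) = 0.2419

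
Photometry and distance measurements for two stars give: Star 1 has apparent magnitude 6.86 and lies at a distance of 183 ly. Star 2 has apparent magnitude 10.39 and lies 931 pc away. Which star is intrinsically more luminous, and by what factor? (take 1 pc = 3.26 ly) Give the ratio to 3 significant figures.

Star 1: d = 183 ly / 3.26 = 56.13 pc
Star 1: M = m − 5 log₁₀ d + 5 = 6.86 − 5·1.7492 + 5 = 3.114
Star 2: M = m − 5 log₁₀ d + 5 = 10.39 − 5·2.9689 + 5 = 0.545
ΔM = M_1 − M_2 = 3.114 − (0.545) = 2.569; smaller M is more luminous → Star 2.
L ratio = 10^(0.4 |ΔM|) = 10^1.027 = 10.65

Star 2 is more luminous, by a factor of 10.7.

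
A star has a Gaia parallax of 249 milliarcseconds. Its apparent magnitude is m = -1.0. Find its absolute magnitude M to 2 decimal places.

p = 249 mas = 0.249″ → d = 1/p = 4.016 pc
5 log₁₀(d/10 pc) = 5 log₁₀(4.016) − 5 = -1.981
M = m − 5 log₁₀(d/10) = -1.0 + 1.981 = 0.981

M ≈ 0.98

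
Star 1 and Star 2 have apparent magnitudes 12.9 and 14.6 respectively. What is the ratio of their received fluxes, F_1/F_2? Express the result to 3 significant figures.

F_1/F_2 ≈ 4.79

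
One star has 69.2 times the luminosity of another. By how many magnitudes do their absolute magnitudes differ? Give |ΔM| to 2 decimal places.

|ΔM| ≈ 4.60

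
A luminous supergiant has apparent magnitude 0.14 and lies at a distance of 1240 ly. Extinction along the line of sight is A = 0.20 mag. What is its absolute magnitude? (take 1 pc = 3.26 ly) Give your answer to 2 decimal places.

d = 1240 ly / 3.26 = 380.4 pc
5 log₁₀(d/10 pc) = 5 log₁₀(380.4) − 5 = 7.901
M = m − 5 log₁₀(d/10) − A = 0.14 − 7.901 − 0.20 = -7.961

M ≈ -7.96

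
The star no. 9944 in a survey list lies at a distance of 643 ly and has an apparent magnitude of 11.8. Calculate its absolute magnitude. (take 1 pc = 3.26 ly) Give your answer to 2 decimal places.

M ≈ 5.33

d = 643 ly / 3.26 = 197.2 pc
5 log₁₀(d/10 pc) = 5 log₁₀(197.2) − 5 = 6.475
M = m − 5 log₁₀(d/10) = 11.8 − 6.475 = 5.325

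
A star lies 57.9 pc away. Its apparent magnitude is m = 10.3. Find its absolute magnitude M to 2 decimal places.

M ≈ 6.49

5 log₁₀(d/10 pc) = 5 log₁₀(57.90) − 5 = 3.813
M = m − 5 log₁₀(d/10) = 10.3 − 3.813 = 6.487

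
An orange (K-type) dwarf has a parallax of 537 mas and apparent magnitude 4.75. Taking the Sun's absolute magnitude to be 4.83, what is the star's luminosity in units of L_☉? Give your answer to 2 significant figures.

L/L_☉ ≈ 0.037

d = 1/p = 1000/537 mas = 1.862 pc
M = m − 5 log₁₀ d + 5 = 4.75 − 5·0.2700 + 5 = 8.400
M − M_☉ = 8.400 − 4.83 = 3.570
L/L_☉ = 10^(−0.4 × 3.570) = 0.03733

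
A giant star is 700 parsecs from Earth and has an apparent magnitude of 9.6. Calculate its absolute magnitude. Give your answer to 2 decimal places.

M ≈ 0.37

5 log₁₀(d/10 pc) = 5 log₁₀(700.0) − 5 = 9.225
M = m − 5 log₁₀(d/10) = 9.6 − 9.225 = 0.375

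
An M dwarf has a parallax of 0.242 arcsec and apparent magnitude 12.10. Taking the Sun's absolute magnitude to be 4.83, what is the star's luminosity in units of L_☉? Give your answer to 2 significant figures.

L/L_☉ ≈ 2.1×10^-4

d = 1/p = 1/0.242″ = 4.132 pc
M = m − 5 log₁₀ d + 5 = 12.10 − 5·0.6162 + 5 = 14.019
M − M_☉ = 14.019 − 4.83 = 9.189
L/L_☉ = 10^(−0.4 × 9.189) = 2.110×10^-4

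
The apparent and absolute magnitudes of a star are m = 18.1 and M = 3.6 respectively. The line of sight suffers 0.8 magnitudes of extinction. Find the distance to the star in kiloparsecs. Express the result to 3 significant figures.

d ≈ 5.50 kpc

m − M = 5 log₁₀(d/10 pc) + A  ⇒  18.1 − (3.6) − 0.8 = 5 log₁₀(d/10)
13.700 = 5 log₁₀(d/10)
log₁₀ d = (m − M − A)/5 + 1 = 3.7400
d = 10^3.7400 = 5495 pc
= 5.495 kpc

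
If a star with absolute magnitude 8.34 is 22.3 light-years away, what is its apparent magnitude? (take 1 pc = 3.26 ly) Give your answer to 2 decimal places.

m ≈ 7.52

d = 22.3 ly / 3.26 = 6.840 pc
m = M + 5 log₁₀ d − 5 = 8.34 + 5·0.8351 − 5 = 7.515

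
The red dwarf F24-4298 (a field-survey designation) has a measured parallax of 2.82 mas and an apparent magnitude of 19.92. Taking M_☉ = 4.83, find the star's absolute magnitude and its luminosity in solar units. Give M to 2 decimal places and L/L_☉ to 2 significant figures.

M ≈ 12.17; L/L_☉ ≈ 1.2×10^-3

d = 1/p = 1000/2.82 mas = 354.6 pc
M = m − 5 log₁₀ d + 5 = 19.92 − 5·2.5498 + 5 = 12.171
M − M_☉ = 12.171 − 4.83 = 7.341
L/L_☉ = 10^(−0.4 × 7.341) = 1.157×10^-3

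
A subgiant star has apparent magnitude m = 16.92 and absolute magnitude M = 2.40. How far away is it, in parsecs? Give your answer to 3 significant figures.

d ≈ 8020 pc

Distance modulus: m − M = 16.92 − (2.40) = 14.520
m − M = 5 log₁₀ d − 5
log₁₀ d = (m − M)/5 + 1 = 3.9040
d = 10^3.9040 = 8017 pc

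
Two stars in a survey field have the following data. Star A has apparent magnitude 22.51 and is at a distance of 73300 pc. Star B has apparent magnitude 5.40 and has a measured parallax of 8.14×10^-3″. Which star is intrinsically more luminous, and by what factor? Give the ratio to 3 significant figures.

Star B is more luminous, by a factor of 19.6.

Star A: M = m − 5 log₁₀ d + 5 = 22.51 − 5·4.8651 + 5 = 3.184
Star B: d = 1/p = 1/8.14×10^-3″ = 122.9 pc
Star B: M = m − 5 log₁₀ d + 5 = 5.40 − 5·2.0894 + 5 = -0.047
ΔM = M_A − M_B = 3.184 − (-0.047) = 3.231; smaller M is more luminous → Star B.
L ratio = 10^(0.4 |ΔM|) = 10^1.293 = 19.61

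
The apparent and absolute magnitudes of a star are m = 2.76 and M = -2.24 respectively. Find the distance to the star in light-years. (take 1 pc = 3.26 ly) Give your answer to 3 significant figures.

μ = m − M = 5.000
m − M = 5 log₁₀ d − 5
log₁₀ d = (m − M)/5 + 1 = 2.0000
d = 10^2.0000 = 100.0 pc
= 326.0 ly

d ≈ 326 ly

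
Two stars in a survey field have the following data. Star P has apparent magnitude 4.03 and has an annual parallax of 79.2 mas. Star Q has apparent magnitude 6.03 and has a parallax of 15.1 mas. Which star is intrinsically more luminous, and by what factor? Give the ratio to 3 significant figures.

Star Q is more luminous, by a factor of 4.36.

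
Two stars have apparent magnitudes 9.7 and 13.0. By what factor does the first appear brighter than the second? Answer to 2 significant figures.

21

Magnitude difference = -3.3
Flux ratio = 10^(−0.4 Δm) = 10^(−0.4 × -3.3) = 10^1.320 = 20.89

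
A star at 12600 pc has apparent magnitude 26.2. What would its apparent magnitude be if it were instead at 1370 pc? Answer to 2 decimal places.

m ≈ 21.38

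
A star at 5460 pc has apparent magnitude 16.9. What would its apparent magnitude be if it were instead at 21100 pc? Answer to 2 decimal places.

m ≈ 19.84

Flux ∝ 1/d², so Δm = 5 log₁₀(d₂/d₁) = 5 log₁₀(21100/5460) = 2.935
m₂ = m₁ + Δm = 16.9 + (2.935) = 19.835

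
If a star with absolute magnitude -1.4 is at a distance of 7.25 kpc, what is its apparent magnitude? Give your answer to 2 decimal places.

d = 7.25 kpc = 7250 pc
m = M + 5 log₁₀ d − 5 = -1.4 + 5·3.8603 − 5 = 12.902

m ≈ 12.90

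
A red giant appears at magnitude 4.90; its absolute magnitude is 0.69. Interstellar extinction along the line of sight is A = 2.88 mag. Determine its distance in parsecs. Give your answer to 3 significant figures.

d ≈ 18.5 pc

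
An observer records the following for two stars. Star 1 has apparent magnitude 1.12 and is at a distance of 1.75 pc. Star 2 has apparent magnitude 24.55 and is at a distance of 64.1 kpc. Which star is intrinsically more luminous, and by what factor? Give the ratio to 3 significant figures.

Star 1: M = m − 5 log₁₀ d + 5 = 1.12 − 5·0.2430 + 5 = 4.905
Star 2: d = 64.1 kpc = 64100 pc
Star 2: M = m − 5 log₁₀ d + 5 = 24.55 − 5·4.8069 + 5 = 5.516
ΔM = M_1 − M_2 = 4.905 − (5.516) = -0.611; smaller M is more luminous → Star 1.
L ratio = 10^(0.4 |ΔM|) = 10^0.244 = 1.755

Star 1 is more luminous, by a factor of 1.76.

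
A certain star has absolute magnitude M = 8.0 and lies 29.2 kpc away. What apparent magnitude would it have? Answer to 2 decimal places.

d = 29.2 kpc = 29200 pc
m = M + 5 log₁₀ d − 5 = 8.0 + 5·4.4654 − 5 = 25.327

m ≈ 25.33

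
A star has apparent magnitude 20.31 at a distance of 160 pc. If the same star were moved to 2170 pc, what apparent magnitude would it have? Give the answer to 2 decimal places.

m ≈ 25.97

Flux ∝ 1/d², so Δm = 5 log₁₀(d₂/d₁) = 5 log₁₀(2170/160) = 5.662
m₂ = m₁ + Δm = 20.31 + (5.662) = 25.972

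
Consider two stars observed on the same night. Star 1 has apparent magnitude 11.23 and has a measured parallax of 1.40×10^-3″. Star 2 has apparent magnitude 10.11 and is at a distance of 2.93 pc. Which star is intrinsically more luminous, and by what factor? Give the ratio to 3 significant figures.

Star 1: d = 1/p = 1/1.40×10^-3″ = 714.3 pc
Star 1: M = m − 5 log₁₀ d + 5 = 11.23 − 5·2.8539 + 5 = 1.961
Star 2: M = m − 5 log₁₀ d + 5 = 10.11 − 5·0.4669 + 5 = 12.776
ΔM = M_1 − M_2 = 1.961 − (12.776) = -10.815; smaller M is more luminous → Star 1.
L ratio = 10^(0.4 |ΔM|) = 10^4.326 = 21180

Star 1 is more luminous, by a factor of 21200.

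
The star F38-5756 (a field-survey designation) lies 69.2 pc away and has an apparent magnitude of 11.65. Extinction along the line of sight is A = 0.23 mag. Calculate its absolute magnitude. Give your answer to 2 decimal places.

M ≈ 7.22

5 log₁₀(d/10 pc) = 5 log₁₀(69.20) − 5 = 4.201
M = m − 5 log₁₀(d/10) − A = 11.65 − 4.201 − 0.23 = 7.219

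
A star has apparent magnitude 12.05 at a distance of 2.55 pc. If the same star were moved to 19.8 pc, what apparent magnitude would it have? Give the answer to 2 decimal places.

m ≈ 16.50

Flux ∝ 1/d², so Δm = 5 log₁₀(d₂/d₁) = 5 log₁₀(19.8/2.55) = 4.451
m₂ = m₁ + Δm = 12.05 + (4.451) = 16.501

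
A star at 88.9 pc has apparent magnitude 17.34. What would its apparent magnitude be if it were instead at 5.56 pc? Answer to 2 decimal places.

m ≈ 11.32

Flux ∝ 1/d², so Δm = 5 log₁₀(d₂/d₁) = 5 log₁₀(5.56/88.9) = -6.019
m₂ = m₁ + Δm = 17.34 + (-6.019) = 11.321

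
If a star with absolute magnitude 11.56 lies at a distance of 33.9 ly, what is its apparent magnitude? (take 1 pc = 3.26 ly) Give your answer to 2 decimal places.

m ≈ 11.64

d = 33.9 ly / 3.26 = 10.40 pc
m = M + 5 log₁₀ d − 5 = 11.56 + 5·1.0170 − 5 = 11.645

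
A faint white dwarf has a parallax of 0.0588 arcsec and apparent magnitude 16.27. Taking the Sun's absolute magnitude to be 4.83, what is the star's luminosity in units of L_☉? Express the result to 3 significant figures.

L/L_☉ ≈ 7.68×10^-5

d = 1/p = 1/0.0588″ = 17.01 pc
M = m − 5 log₁₀ d + 5 = 16.27 − 5·1.2306 + 5 = 15.117
M − M_☉ = 15.117 − 4.83 = 10.287
L/L_☉ = 10^(−0.4 × 10.287) = 7.678×10^-5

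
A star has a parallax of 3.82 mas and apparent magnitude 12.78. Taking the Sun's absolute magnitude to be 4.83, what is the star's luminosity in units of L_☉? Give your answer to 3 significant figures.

L/L_☉ ≈ 0.453

d = 1/p = 1000/3.82 mas = 261.8 pc
M = m − 5 log₁₀ d + 5 = 12.78 − 5·2.4179 + 5 = 5.690
M − M_☉ = 5.690 − 4.83 = 0.860
L/L_☉ = 10^(−0.4 × 0.860) = 0.4528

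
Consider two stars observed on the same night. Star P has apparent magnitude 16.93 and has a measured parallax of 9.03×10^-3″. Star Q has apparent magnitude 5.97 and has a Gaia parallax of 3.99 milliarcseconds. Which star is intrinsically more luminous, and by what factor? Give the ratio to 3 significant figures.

Star P: d = 1/p = 1/9.03×10^-3″ = 110.7 pc
Star P: M = m − 5 log₁₀ d + 5 = 16.93 − 5·2.0443 + 5 = 11.708
Star Q: p = 3.99 mas = 3.99×10^-3″ → d = 1/p = 250.6 pc
Star Q: M = m − 5 log₁₀ d + 5 = 5.97 − 5·2.3990 + 5 = -1.025
ΔM = M_P − M_Q = 11.708 − (-1.025) = 12.734; smaller M is more luminous → Star Q.
L ratio = 10^(0.4 |ΔM|) = 10^5.093 = 124000

Star Q is more luminous, by a factor of 124000.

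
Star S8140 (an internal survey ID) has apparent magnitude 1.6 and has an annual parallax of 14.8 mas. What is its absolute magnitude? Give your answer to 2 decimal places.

M ≈ -2.55

p = 14.8 mas = 0.0148″ → d = 1/p = 67.57 pc
5 log₁₀(d/10 pc) = 5 log₁₀(67.57) − 5 = 4.149
M = m − 5 log₁₀(d/10) = 1.6 − 4.149 = -2.549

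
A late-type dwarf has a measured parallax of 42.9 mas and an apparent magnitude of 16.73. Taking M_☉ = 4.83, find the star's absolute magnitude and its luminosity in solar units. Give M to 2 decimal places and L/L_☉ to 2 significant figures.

M ≈ 14.89; L/L_☉ ≈ 9.4×10^-5

d = 1/p = 1000/42.9 mas = 23.31 pc
M = m − 5 log₁₀ d + 5 = 16.73 − 5·1.3675 + 5 = 14.892
M − M_☉ = 14.892 − 4.83 = 10.062
L/L_☉ = 10^(−0.4 × 10.062) = 9.442×10^-5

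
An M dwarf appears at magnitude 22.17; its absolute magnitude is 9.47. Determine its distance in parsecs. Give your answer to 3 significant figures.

d ≈ 3470 pc

μ = m − M = 12.700
m − M = 5 log₁₀ d − 5
log₁₀ d = (m − M)/5 + 1 = 3.5400
d = 10^3.5400 = 3467 pc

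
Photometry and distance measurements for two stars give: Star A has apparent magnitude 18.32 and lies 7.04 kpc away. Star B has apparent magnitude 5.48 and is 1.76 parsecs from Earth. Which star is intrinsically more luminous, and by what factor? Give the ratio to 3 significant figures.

Star A: d = 7.04 kpc = 7040 pc
Star A: M = m − 5 log₁₀ d + 5 = 18.32 − 5·3.8476 + 5 = 4.082
Star B: M = m − 5 log₁₀ d + 5 = 5.48 − 5·0.2455 + 5 = 9.252
ΔM = M_A − M_B = 4.082 − (9.252) = -5.170; smaller M is more luminous → Star A.
L ratio = 10^(0.4 |ΔM|) = 10^2.068 = 117.0

Star A is more luminous, by a factor of 117.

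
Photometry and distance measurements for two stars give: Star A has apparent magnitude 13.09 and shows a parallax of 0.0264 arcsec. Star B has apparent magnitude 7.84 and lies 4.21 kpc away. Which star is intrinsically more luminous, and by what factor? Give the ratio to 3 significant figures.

Star B is more luminous, by a factor of 1.56×10^6.

Star A: d = 1/p = 1/0.0264″ = 37.88 pc
Star A: M = m − 5 log₁₀ d + 5 = 13.09 − 5·1.5784 + 5 = 10.198
Star B: d = 4.21 kpc = 4210 pc
Star B: M = m − 5 log₁₀ d + 5 = 7.84 − 5·3.6243 + 5 = -5.281
ΔM = M_A − M_B = 10.198 − (-5.281) = 15.479; smaller M is more luminous → Star B.
L ratio = 10^(0.4 |ΔM|) = 10^6.192 = 1.555×10^6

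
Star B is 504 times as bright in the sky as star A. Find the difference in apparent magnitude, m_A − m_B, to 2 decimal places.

m_A − m_B ≈ 6.76

Pogson: Δm = −2.5 log₁₀(ratio) = −2.5 log₁₀(504) = −2.5 × 2.7024 = -6.756
Star B is brighter so has the smaller magnitude: m_A − m_B is positive.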